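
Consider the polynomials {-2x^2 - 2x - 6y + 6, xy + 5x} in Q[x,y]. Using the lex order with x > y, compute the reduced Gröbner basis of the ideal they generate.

G = {x^2 + x + 3y - 3, xy + 5x, y^2 + 4y - 5}

f_1 = -2x^2 - 2x - 6y + 6, LT = x^2.
f_2 = xy + 5x, LT = xy.

S(f_1,f_2): lcm = x^2y. S = -5x^2 + xy + 3y^2 - 3y.
  reduce S modulo (f_1, f_2):
  remainder 3y^2 + 12y - 15 ≠ 0; add g_3 = 3y^2 + 12y - 15 to the basis.

The other S-polynomials (S(f_1,g_3), S(f_2,g_3)) all reduce to 0 modulo the current basis, so we have a Gröbner basis.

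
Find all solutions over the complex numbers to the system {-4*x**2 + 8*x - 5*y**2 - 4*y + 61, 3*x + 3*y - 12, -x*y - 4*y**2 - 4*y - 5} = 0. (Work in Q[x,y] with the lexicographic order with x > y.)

Compute a lex Gröbner basis by Buchberger's algorithm.
f_1 = -4*x**2 + 8*x - 5*y**2 - 4*y + 61, LT = x**2.
f_2 = 3*x + 3*y - 12, LT = x.
f_3 = -x*y - 4*y**2 - 4*y - 5, LT = x*y.

S(f_1,f_2): lcm = x**2. S = -x*y + 2*x + 5/4*y**2 + y - 61/4.
  reduce S modulo (f_1, f_2, f_3):
  remainder 9/4*y**2 - 5*y - 29/4 ≠ 0; add h_4 = 9/4*y**2 - 5*y - 29/4 to the basis.

S(f_1,f_3): lcm = x**2*y. S = -4*x*y**2 - 6*x*y - 5*x + 5/4*y**3 + y**2 - 61/4*y.
  reduce S modulo (f_1, f_2, f_3, h_4):
  remainder -308/27*y - 308/27 ≠ 0; add h_5 = -308/27*y - 308/27 to the basis.

The other S-polynomials (S(f_2,f_3), S(f_1,h_4), S(f_2,h_4), S(f_3,h_4), S(f_1,h_5), S(f_2,h_5), S(f_3,h_5), S(h_4,h_5)) all reduce to 0 modulo the current basis, so we have a Gröbner basis.
Inter-reduce: drop elements whose leading term is divisible by another's, tail-reduce, and make monic.
Reduced Gröbner basis: {x - 5, y + 1}.

A lex Gröbner basis eliminates variables successively. Here y + 1 depends only on y, with roots {-1}; lifting each root through the earlier basis elements recovers the full solutions.
  y = -1: the earlier basis element becomes x - 5 = 0, giving x = 5 — point (5, -1).

{(5, -1)}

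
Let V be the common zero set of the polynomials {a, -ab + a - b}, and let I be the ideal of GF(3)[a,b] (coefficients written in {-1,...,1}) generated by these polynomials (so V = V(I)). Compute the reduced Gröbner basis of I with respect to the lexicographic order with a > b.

f_1 = a, LT = a.
f_2 = -ab + a - b, LT = ab.

S(f_1,f_2): lcm = ab. S = a - b.
  reduce S modulo (f_1, f_2):
  remainder -b ≠ 0; add g_3 = -b to the basis.

The other S-polynomials (S(f_1,g_3), S(f_2,g_3)) all reduce to 0 modulo the current basis, so we have a Gröbner basis.
Inter-reduce: drop elements whose leading term is divisible by another's, tail-reduce, and make monic.

G = {a, b}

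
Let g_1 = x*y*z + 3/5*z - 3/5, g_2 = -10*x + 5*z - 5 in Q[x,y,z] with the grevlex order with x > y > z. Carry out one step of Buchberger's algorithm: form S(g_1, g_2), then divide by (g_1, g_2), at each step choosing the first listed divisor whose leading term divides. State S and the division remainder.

lcm(LM(g_1), LM(g_2)) = x*y*z.
S = (lcm/LT(g_1))·g_1 − (lcm/LT(g_2))·g_2 = 1/2*y*z**2 - 1/2*y*z + 3/5*z - 3/5.
Reduce S modulo (g_1, g_2) in that order:
  leading term y*z**2: no divisor's leading term divides it; move 1/2*y*z**2 to the remainder.
  leading term y*z: no divisor's leading term divides it; move -1/2*y*z to the remainder.
  leading term z: no divisor's leading term divides it; move 3/5*z to the remainder.
  leading term 1: no divisor's leading term divides it; move -3/5 to the remainder.
The remainder 1/2*y*z**2 - 1/2*y*z + 3/5*z - 3/5 is nonzero, so it would be added as the next basis element.

S(g_1, g_2) = 1/2*y*z**2 - 1/2*y*z + 3/5*z - 3/5; remainder on division = 1/2*y*z**2 - 1/2*y*z + 3/5*z - 3/5.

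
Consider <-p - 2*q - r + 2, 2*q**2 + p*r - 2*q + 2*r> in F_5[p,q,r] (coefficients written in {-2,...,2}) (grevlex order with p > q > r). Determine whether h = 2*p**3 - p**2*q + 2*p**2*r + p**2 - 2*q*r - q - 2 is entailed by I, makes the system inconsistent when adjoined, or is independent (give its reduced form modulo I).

2*p**3 - p**2*q + 2*p**2*r + p**2 - 2*q*r - q - 2 is independent of I; its normal form modulo I is -2*q*r - q - 2.

First compute the reduced Gröbner basis of I by Buchberger's algorithm.
f_1 = -p - 2*q - r + 2, LT = p.
f_2 = 2*q**2 + p*r - 2*q + 2*r, LT = q**2.

The S-polynomials (S(f_1,f_2)) all reduce to 0 modulo the current basis, so we have a Gröbner basis.
Inter-reduce: drop elements whose leading term is divisible by another's, tail-reduce, and make monic.
Reduced Gröbner basis: {q**2 - q*r + 2*r**2 - q + 2*r, p + 2*q + r - 2}.
Label its elements g_1 = q**2 - q*r + 2*r**2 - q + 2*r, g_2 = p + 2*q + r - 2.

Reduce h = 2*p**3 - p**2*q + 2*p**2*r + p**2 - 2*q*r - q - 2 modulo G:
  leading term p**3: subtract (2*p**2)·g_2 from 2*p**3 - p**2*q + 2*p**2*r + p**2 - 2*q*r - q - 2 → -2*q*r - q - 2
  leading term q*r: no divisor's leading term divides it; move -2*q*r to the remainder.
  leading term q: no divisor's leading term divides it; move -q to the remainder.
  leading term 1: no divisor's leading term divides it; move -2 to the remainder.
  normal form = -2*q*r - q - 2.
The normal form is nonzero, so h ∉ I. Since h minus its normal form lies in I, I + (h) = I + (n) where n = -2*q*r - q - 2; decide whether this ideal is the whole ring.
Run Buchberger on G together with n (pairs among the g_i already reduce to 0 since G is a Gröbner basis):
g_1 = q**2 - q*r + 2*r**2 - q + 2*r, LT = q**2.
g_2 = p + 2*q + r - 2, LT = p.
n = -2*q*r - q - 2, LT = q*r.

S(g_1,n): lcm = q**2*r. S = -q*r**2 + 2*r**3 + 2*q**2 - q*r + 2*r**2 - q.
  leading term q*r**2: subtract (-2*r)·n from -q*r**2 + 2*r**3 + 2*q**2 - q*r + 2*r**2 - q → 2*r**3 + 2*q**2 + 2*q*r + 2*r**2 - q + r
  leading term r**3: no divisor's leading term divides it; move 2*r**3 to the remainder.
  leading term q**2: subtract (2)·g_1 from 2*q**2 + 2*q*r + 2*r**2 - q + r → -q*r - 2*r**2 + q + 2*r
  leading term q*r: subtract (-2)·n from -q*r - 2*r**2 + q + 2*r → -2*r**2 - q + 2*r + 1
  leading term r**2: no divisor's leading term divides it; move -2*r**2 to the remainder.
  leading term q: no divisor's leading term divides it; move -q to the remainder.
  leading term r: no divisor's leading term divides it; move 2*r to the remainder.
  leading term 1: no divisor's leading term divides it; move 1 to the remainder.
  remainder 2*r**3 - 2*r**2 - q + 2*r + 1 ≠ 0; add m_4 = 2*r**3 - 2*r**2 - q + 2*r + 1 to the basis.

The other S-polynomials (S(g_1,g_2), S(g_2,n), S(g_1,m_4), S(g_2,m_4), S(n,m_4)) all reduce to 0 modulo the current basis, so we have a Gröbner basis.
Inter-reduce: drop elements whose leading term is divisible by another's, tail-reduce, and make monic.
Reduced Gröbner basis: {r**3 - r**2 + 2*q + r - 2, q**2 + 2*r**2 + 2*q + 2*r + 1, q*r - 2*q + 1, p + 2*q + r - 2}.
The reduced Gröbner basis of I + (h) is {r**3 - r**2 + 2*q + r - 2, q**2 + 2*r**2 + 2*q + 2*r + 1, q*r - 2*q + 1, p + 2*q + r - 2} ≠ {1}, a proper ideal, so the enlarged system stays consistent: h is independent of I, with normal form -2*q*r - q - 2.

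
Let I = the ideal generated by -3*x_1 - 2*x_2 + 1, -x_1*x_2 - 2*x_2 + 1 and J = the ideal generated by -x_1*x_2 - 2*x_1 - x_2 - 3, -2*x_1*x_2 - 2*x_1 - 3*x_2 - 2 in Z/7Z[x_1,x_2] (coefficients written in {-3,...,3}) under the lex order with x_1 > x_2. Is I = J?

Two ideals are equal iff their reduced Gröbner bases coincide (the reduced basis is unique for a fixed ordering).
Buchberger on the first generating set:
f_1 = -3*x_1 - 2*x_2 + 1, LT = x_1.
f_2 = -x_1*x_2 - 2*x_2 + 1, LT = x_1*x_2.

S(f_1,f_2): lcm = x_1*x_2. S = 3*x_2**2 + 1.
  leading term x_2**2: no divisor's leading term divides it; move 3*x_2**2 to the remainder.
  leading term 1: no divisor's leading term divides it; move 1 to the remainder.
  remainder 3*x_2**2 + 1 ≠ 0; add g_3 = 3*x_2**2 + 1 to the basis.

S(f_1,g_3): leading monomials are coprime, so the S-polynomial reduces to 0 (Buchberger's first criterion).
S(f_2,g_3): lcm = x_1*x_2**2. S = 2*x_1 + 2*x_2**2 - x_2.
  leading term x_1: subtract (-3)·f_1 from 2*x_1 + 2*x_2**2 - x_2 → 2*x_2**2 + 3
  leading term x_2**2: subtract (3)·g_3 from 2*x_2**2 + 3 → 0
  remainder 0.

Every S-polynomial of the final basis reduces to 0, so we have a Gröbner basis.
Inter-reduce: drop elements whose leading term is divisible by another's, tail-reduce, and make monic.
Reduced Gröbner basis: {x_1 + 3*x_2 + 2, x_2**2 - 2}.

Buchberger on the second generating set:
h_1 = -x_1*x_2 - 2*x_1 - x_2 - 3, LT = x_1*x_2.
h_2 = -2*x_1*x_2 - 2*x_1 - 3*x_2 - 2, LT = x_1*x_2.

S(h_1,h_2): lcm = x_1*x_2. S = x_1 + 3*x_2 + 2.
  leading term x_1: no divisor's leading term divides it; move x_1 to the remainder.
  leading term x_2: no divisor's leading term divides it; move 3*x_2 to the remainder.
  leading term 1: no divisor's leading term divides it; move 2 to the remainder.
  remainder x_1 + 3*x_2 + 2 ≠ 0; add k_3 = x_1 + 3*x_2 + 2 to the basis.

S(h_1,k_3): lcm = x_1*x_2. S = 2*x_1 - 3*x_2**2 - x_2 + 3.
  leading term x_1: subtract (2)·k_3 from 2*x_1 - 3*x_2**2 - x_2 + 3 → -3*x_2**2 - 1
  leading term x_2**2: no divisor's leading term divides it; move -3*x_2**2 to the remainder.
  leading term 1: no divisor's leading term divides it; move -1 to the remainder.
  remainder -3*x_2**2 - 1 ≠ 0; add k_4 = -3*x_2**2 - 1 to the basis.

S(h_2,k_3): lcm = x_1*x_2. S = x_1 - 3*x_2**2 + 3*x_2 + 1.
  leading term x_1: subtract (1)·k_3 from x_1 - 3*x_2**2 + 3*x_2 + 1 → -3*x_2**2 - 1
  leading term x_2**2: subtract (1)·k_4 from -3*x_2**2 - 1 → 0
  remainder 0.

S(h_1,k_4): lcm = x_1*x_2**2. S = 2*x_1*x_2 + 2*x_1 + x_2**2 + 3*x_2.
  leading term x_1*x_2: subtract (-2)·h_1 from 2*x_1*x_2 + 2*x_1 + x_2**2 + 3*x_2 → -2*x_1 + x_2**2 + x_2 + 1
  leading term x_1: subtract (-2)·k_3 from -2*x_1 + x_2**2 + x_2 + 1 → x_2**2 - 2
  leading term x_2**2: subtract (2)·k_4 from x_2**2 - 2 → 0
  remainder 0.

S(h_2,k_4): lcm = x_1*x_2**2. S = x_1*x_2 + 2*x_1 - 2*x_2**2 + x_2.
  leading term x_1*x_2: subtract (-1)·h_1 from x_1*x_2 + 2*x_1 - 2*x_2**2 + x_2 → -2*x_2**2 - 3
  leading term x_2**2: subtract (3)·k_4 from -2*x_2**2 - 3 → 0
  remainder 0.

S(k_3,k_4): leading monomials are coprime, so the S-polynomial reduces to 0 (Buchberger's first criterion).
Every S-polynomial of the final basis reduces to 0, so we have a Gröbner basis.
Inter-reduce: drop elements whose leading term is divisible by another's, tail-reduce, and make monic.
Reduced Gröbner basis: {x_1 + 3*x_2 + 2, x_2**2 - 2}.

These coincide, so the ideals are equal.
The choice of monomial ordering does not affect the verdict — as long as both bases are computed under the same ordering, their equality decides ideal equality.

Yes, the ideals are equal.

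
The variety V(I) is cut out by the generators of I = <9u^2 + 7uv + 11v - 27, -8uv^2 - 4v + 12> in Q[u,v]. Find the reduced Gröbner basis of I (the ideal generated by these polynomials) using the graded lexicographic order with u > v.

f_1 = 9u^2 + 7uv + 11v - 27, LT = u^2.
f_2 = -8uv^2 - 4v + 12, LT = uv^2.

S(f_1,f_2): lcm = u^2v^2. S = 7/9uv^3 + 11/9v^3 - 1/2uv - 3v^2 + 3/2u.
  leading term uv^3: subtract (-7/72v)·f_2 from 7/9uv^3 + 11/9v^3 - 1/2uv - 3v^2 + 3/2u → 11/9v^3 - 1/2uv - 61/18v^2 + 3/2u + 7/6v
  leading term v^3: no divisor's leading term divides it; move 11/9v^3 to the remainder.
  leading term uv: no divisor's leading term divides it; move -1/2uv to the remainder.
  leading term v^2: no divisor's leading term divides it; move -61/18v^2 to the remainder.
  leading term u: no divisor's leading term divides it; move 3/2u to the remainder.
  leading term v: no divisor's leading term divides it; move 7/6v to the remainder.
  remainder 11/9v^3 - 1/2uv - 61/18v^2 + 3/2u + 7/6v ≠ 0; add g_3 = 11/9v^3 - 1/2uv - 61/18v^2 + 3/2u + 7/6v to the basis.

The other S-polynomials (S(f_1,g_3), S(f_2,g_3)) all reduce to 0 modulo the current basis, so we have a Gröbner basis.

G = {uv^2 + 1/2v - 3/2, v^3 - 9/22uv - 61/22v^2 + 27/22u + 21/22v, u^2 + 7/9uv + 11/9v - 3}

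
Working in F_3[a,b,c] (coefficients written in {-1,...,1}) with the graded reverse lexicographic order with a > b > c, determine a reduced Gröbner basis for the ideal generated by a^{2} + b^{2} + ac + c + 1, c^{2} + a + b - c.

G = {a^{2} + b^{2} + ac + c + 1, c^{2} + a + b - c}

The reduced Gröbner basis is the canonical form of the ideal for this ordering.

f_1 = a^{2} + b^{2} + ac + c + 1, LT = a^{2}.
f_2 = c^{2} + a + b - c, LT = c^{2}.

The S-polynomials (S(f_1,f_2)) all reduce to 0 modulo the current basis, so we have a Gröbner basis.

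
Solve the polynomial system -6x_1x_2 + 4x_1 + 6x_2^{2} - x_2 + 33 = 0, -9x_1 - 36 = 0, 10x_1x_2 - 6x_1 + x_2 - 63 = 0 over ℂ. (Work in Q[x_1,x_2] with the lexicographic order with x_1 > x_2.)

{(-4, -1)}

Compute a lex Gröbner basis by Buchberger's algorithm.
f_1 = -6x_1x_2 + 4x_1 + 6x_2^{2} - x_2 + 33, LT = x_1x_2.
f_2 = -9x_1 - 36, LT = x_1.
f_3 = 10x_1x_2 - 6x_1 + x_2 - 63, LT = x_1x_2.

S(f_1,f_2): lcm = x_1x_2. S = -\tfrac{2}{3}x_1 - x_2^{2} - \tfrac{23}{6}x_2 - \tfrac{11}{2}.
  reduce S modulo (f_1, f_2, f_3):
  remainder -x_2^{2} - \tfrac{23}{6}x_2 - \tfrac{17}{6} ≠ 0; add h_4 = -x_2^{2} - \tfrac{23}{6}x_2 - \tfrac{17}{6} to the basis.

S(f_1,f_3): lcm = x_1x_2. S = -\tfrac{1}{15}x_1 - x_2^{2} + \tfrac{1}{15}x_2 + \tfrac{4}{5}.
  reduce S modulo (f_1, f_2, f_3, h_4):
  remainder \tfrac{39}{10}x_2 + \tfrac{39}{10} ≠ 0; add h_5 = \tfrac{39}{10}x_2 + \tfrac{39}{10} to the basis.

The other S-polynomials (S(f_2,f_3), S(f_1,h_4), S(f_2,h_4), S(f_3,h_4), S(f_1,h_5), S(f_2,h_5), S(f_3,h_5), S(h_4,h_5)) all reduce to 0 modulo the current basis, so we have a Gröbner basis.
Inter-reduce: drop elements whose leading term is divisible by another's, tail-reduce, and make monic.
Reduced Gröbner basis: {x_1 + 4, x_2 + 1}.

A lex Gröbner basis eliminates variables successively. Here x_2 + 1 depends only on x_2, with roots {-1}; lifting each root through the earlier basis elements recovers the full solutions.
  x_2 = -1: the earlier basis element becomes x_1 + 4 = 0, giving x_1 = -4 — point (-4, -1).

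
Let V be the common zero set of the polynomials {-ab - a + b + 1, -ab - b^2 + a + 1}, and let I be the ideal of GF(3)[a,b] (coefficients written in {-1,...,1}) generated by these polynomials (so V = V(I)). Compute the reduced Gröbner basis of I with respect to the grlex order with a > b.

The reduced Gröbner basis is the canonical form of the ideal for this ordering.

f_1 = -ab - a + b + 1, LT = ab.
f_2 = -ab - b^2 + a + 1, LT = ab.

S(f_1,f_2): lcm = ab. S = -b^2 - a - b.
  leading term b^2: no divisor's leading term divides it; move -b^2 to the remainder.
  leading term a: no divisor's leading term divides it; move -a to the remainder.
  leading term b: no divisor's leading term divides it; move -b to the remainder.
  remainder -b^2 - a - b ≠ 0; add g_3 = -b^2 - a - b to the basis.

S(f_1,g_3): lcm = ab^2. S = -a^2 - b^2 - b.
  leading term a^2: no divisor's leading term divides it; move -a^2 to the remainder.
  leading term b^2: subtract (1)·g_3 from -b^2 - b → a
  leading term a: no divisor's leading term divides it; move a to the remainder.
  remainder -a^2 + a ≠ 0; add g_4 = -a^2 + a to the basis.

The other S-polynomials (S(f_2,g_3), S(f_1,g_4), S(f_2,g_4), S(g_3,g_4)) all reduce to 0 modulo the current basis, so we have a Gröbner basis.
Inter-reduce: drop elements whose leading term is divisible by another's, tail-reduce, and make monic.

G = {a^2 - a, ab + a - b - 1, b^2 + a + b}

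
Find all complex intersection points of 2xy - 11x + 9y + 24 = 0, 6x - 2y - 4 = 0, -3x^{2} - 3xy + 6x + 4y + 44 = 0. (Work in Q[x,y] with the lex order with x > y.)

{(-1, -5)}

Compute a lex Gröbner basis by Buchberger's algorithm.
f_1 = 2xy - 11x + 9y + 24, LT = xy.
f_2 = 6x - 2y - 4, LT = x.
f_3 = -3x^{2} - 3xy + 6x + 4y + 44, LT = x^{2}.

S(f_1,f_2): lcm = xy. S = -\tfrac{11}{2}x + \tfrac{1}{3}y^{2} + \tfrac{31}{6}y + 12.
  leading term x: subtract (-\tfrac{11}{12})·f_2 from -\tfrac{11}{2}x + \tfrac{1}{3}y^{2} + \tfrac{31}{6}y + 12 → \tfrac{1}{3}y^{2} + \tfrac{10}{3}y + \tfrac{25}{3}
  leading term y^{2}: no divisor's leading term divides it; move \tfrac{1}{3}y^{2} to the remainder.
  leading term y: no divisor's leading term divides it; move \tfrac{10}{3}y to the remainder.
  leading term 1: no divisor's leading term divides it; move \tfrac{25}{3} to the remainder.
  remainder \tfrac{1}{3}y^{2} + \tfrac{10}{3}y + \tfrac{25}{3} ≠ 0; add h_4 = \tfrac{1}{3}y^{2} + \tfrac{10}{3}y + \tfrac{25}{3} to the basis.

S(f_1,f_3): lcm = x^{2}y. S = -\tfrac{11}{2}x^{2} - xy^{2} + \tfrac{13}{2}xy + 12x + \tfrac{4}{3}y^{2} + \tfrac{44}{3}y.
  leading term x^{2}: subtract (-\tfrac{11}{12}x)·f_2 from -\tfrac{11}{2}x^{2} - xy^{2} + \tfrac{13}{2}xy + 12x + \tfrac{4}{3}y^{2} + \tfrac{44}{3}y → -xy^{2} + \tfrac{14}{3}xy + \tfrac{25}{3}x + \tfrac{4}{3}y^{2} + \tfrac{44}{3}y
  leading term xy^{2}: subtract (-\tfrac{1}{2}y)·f_1 from -xy^{2} + \tfrac{14}{3}xy + \tfrac{25}{3}x + \tfrac{4}{3}y^{2} + \tfrac{44}{3}y → -\tfrac{5}{6}xy + \tfrac{25}{3}x + \tfrac{35}{6}y^{2} + \tfrac{80}{3}y
  leading term xy: subtract (-\tfrac{5}{12})·f_1 from -\tfrac{5}{6}xy + \tfrac{25}{3}x + \tfrac{35}{6}y^{2} + \tfrac{80}{3}y → \tfrac{15}{4}x + \tfrac{35}{6}y^{2} + \tfrac{365}{12}y + 10
  leading term x: subtract (\tfrac{5}{8})·f_2 from \tfrac{15}{4}x + \tfrac{35}{6}y^{2} + \tfrac{365}{12}y + 10 → \tfrac{35}{6}y^{2} + \tfrac{95}{3}y + \tfrac{25}{2}
  leading term y^{2}: subtract (\tfrac{35}{2})·h_4 from \tfrac{35}{6}y^{2} + \tfrac{95}{3}y + \tfrac{25}{2} → -\tfrac{80}{3}y - \tfrac{400}{3}
  leading term y: no divisor's leading term divides it; move -\tfrac{80}{3}y to the remainder.
  leading term 1: no divisor's leading term divides it; move -\tfrac{400}{3} to the remainder.
  remainder -\tfrac{80}{3}y - \tfrac{400}{3} ≠ 0; add h_5 = -\tfrac{80}{3}y - \tfrac{400}{3} to the basis.

S(f_2,f_3): lcm = x^{2}. S = -\tfrac{4}{3}xy + \tfrac{4}{3}x + \tfrac{4}{3}y + \tfrac{44}{3}.
  leading term xy: subtract (-\tfrac{2}{3})·f_1 from -\tfrac{4}{3}xy + \tfrac{4}{3}x + \tfrac{4}{3}y + \tfrac{44}{3} → -6x + \tfrac{22}{3}y + \tfrac{92}{3}
  leading term x: subtract (-1)·f_2 from -6x + \tfrac{22}{3}y + \tfrac{92}{3} → \tfrac{16}{3}y + \tfrac{80}{3}
  leading term y: subtract (-\tfrac{1}{5})·h_5 from \tfrac{16}{3}y + \tfrac{80}{3} → 0
  remainder 0.

S(f_1,h_4): lcm = xy^{2}. S = -\tfrac{31}{2}xy - 25x + \tfrac{9}{2}y^{2} + 12y.
  leading term xy: subtract (-\tfrac{31}{4})·f_1 from -\tfrac{31}{2}xy - 25x + \tfrac{9}{2}y^{2} + 12y → -\tfrac{441}{4}x + \tfrac{9}{2}y^{2} + \tfrac{327}{4}y + 186
  leading term x: subtract (-\tfrac{147}{8})·f_2 from -\tfrac{441}{4}x + \tfrac{9}{2}y^{2} + \tfrac{327}{4}y + 186 → \tfrac{9}{2}y^{2} + 45y + \tfrac{225}{2}
  leading term y^{2}: subtract (\tfrac{27}{2})·h_4 from \tfrac{9}{2}y^{2} + 45y + \tfrac{225}{2} → 0
  remainder 0.

S(f_2,h_4): leading monomials are coprime, so the S-polynomial reduces to 0 (Buchberger's first criterion).
S(f_3,h_4): leading monomials are coprime, so the S-polynomial reduces to 0 (Buchberger's first criterion).
S(f_1,h_5): lcm = xy. S = -\tfrac{21}{2}x + \tfrac{9}{2}y + 12.
  leading term x: subtract (-\tfrac{7}{4})·f_2 from -\tfrac{21}{2}x + \tfrac{9}{2}y + 12 → y + 5
  leading term y: subtract (-\tfrac{3}{80})·h_5 from y + 5 → 0
  remainder 0.

S(f_2,h_5): leading monomials are coprime, so the S-polynomial reduces to 0 (Buchberger's first criterion).
S(f_3,h_5): leading monomials are coprime, so the S-polynomial reduces to 0 (Buchberger's first criterion).
S(h_4,h_5): lcm = y^{2}. S = 5y + 25.
  leading term y: subtract (-\tfrac{3}{16})·h_5 from 5y + 25 → 0
  remainder 0.

Every S-polynomial of the final basis reduces to 0, so we have a Gröbner basis.
Inter-reduce: drop elements whose leading term is divisible by another's, tail-reduce, and make monic.
Reduced Gröbner basis: {x + 1, y + 5}.

From the last basis element, y + 5 = 0, so y takes values in {-5}. Each choice, substituted upward through the basis, yields the corresponding point(s) of the solution set.
  y = -5: the earlier basis element becomes x + 1 = 0, giving x = -1 — point (-1, -5).
Substituting each solution back into the original system confirms all equations vanish.
A lex Gröbner basis triangularizes the system, enabling back-substitution.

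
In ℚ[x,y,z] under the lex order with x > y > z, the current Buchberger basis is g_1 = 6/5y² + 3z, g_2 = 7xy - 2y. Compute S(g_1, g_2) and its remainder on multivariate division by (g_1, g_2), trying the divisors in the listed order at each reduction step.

S(g_1, g_2) = 5/2xz + 2/7y²; remainder on division = 5/2xz - 5/7z.

lcm(LM(g_1), LM(g_2)) = xy².
S = (lcm/LT(g_1))·g_1 − (lcm/LT(g_2))·g_2 = 5/2xz + 2/7y².
Reduce S modulo (g_1, g_2) in that order:
  leading term xz: no divisor's leading term divides it; move 5/2xz to the remainder.
  leading term y²: subtract (5/21)·g_1 from 2/7y² → -5/7z
  leading term z: no divisor's leading term divides it; move -5/7z to the remainder.
The remainder 5/2xz - 5/7z is nonzero, so it would be added as the next basis element.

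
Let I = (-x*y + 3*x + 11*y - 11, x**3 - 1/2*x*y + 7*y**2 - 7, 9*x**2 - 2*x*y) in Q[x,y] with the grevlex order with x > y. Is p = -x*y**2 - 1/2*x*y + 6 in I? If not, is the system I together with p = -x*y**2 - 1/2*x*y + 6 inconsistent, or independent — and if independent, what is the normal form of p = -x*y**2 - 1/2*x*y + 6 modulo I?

First compute the reduced Gröbner basis of I by Buchberger's algorithm.
f_1 = -x*y + 3*x + 11*y - 11, LT = x*y.
f_2 = x**3 - 1/2*x*y + 7*y**2 - 7, LT = x**3.
f_3 = 9*x**2 - 2*x*y, LT = x**2.

S(f_1,f_2): lcm = x**3*y. S = -3*x**3 - 11*x**2*y + 1/2*x*y**2 - 7*y**3 + 11*x**2 + 7*y.
  leading term x**3: subtract (-3)·f_2 from -3*x**3 - 11*x**2*y + 1/2*x*y**2 - 7*y**3 + 11*x**2 + 7*y → -11*x**2*y + 1/2*x*y**2 - 7*y**3 + 11*x**2 - 3/2*x*y + 21*y**2 + 7*y - 21
  leading term x**2*y: subtract (11*x)·f_1 from -11*x**2*y + 1/2*x*y**2 - 7*y**3 + 11*x**2 - 3/2*x*y + 21*y**2 + 7*y - 21 → 1/2*x*y**2 - 7*y**3 - 22*x**2 - 245/2*x*y + 21*y**2 + 121*x + 7*y - 21
  leading term x*y**2: subtract (-1/2*y)·f_1 from 1/2*x*y**2 - 7*y**3 - 22*x**2 - 245/2*x*y + 21*y**2 + 121*x + 7*y - 21 → -7*y**3 - 22*x**2 - 121*x*y + 53/2*y**2 + 121*x + 3/2*y - 21
  leading term y**3: no divisor's leading term divides it; move -7*y**3 to the remainder.
  leading term x**2: subtract (-22/9)·f_3 from -22*x**2 - 121*x*y + 53/2*y**2 + 121*x + 3/2*y - 21 → -1133/9*x*y + 53/2*y**2 + 121*x + 3/2*y - 21
  leading term x*y: subtract (1133/9)·f_1 from -1133/9*x*y + 53/2*y**2 + 121*x + 3/2*y - 21 → 53/2*y**2 - 770/3*x - 24899/18*y + 12274/9
  leading term y**2: no divisor's leading term divides it; move 53/2*y**2 to the remainder.
  leading term x: no divisor's leading term divides it; move -770/3*x to the remainder.
  leading term y: no divisor's leading term divides it; move -24899/18*y to the remainder.
  leading term 1: no divisor's leading term divides it; move 12274/9 to the remainder.
  remainder -7*y**3 + 53/2*y**2 - 770/3*x - 24899/18*y + 12274/9 ≠ 0; add h_4 = -7*y**3 + 53/2*y**2 - 770/3*x - 24899/18*y + 12274/9 to the basis.

S(f_1,f_3): lcm = x**2*y. S = 2/9*x*y**2 - 3*x**2 - 11*x*y + 11*x.
  leading term x*y**2: subtract (-2/9*y)·f_1 from 2/9*x*y**2 - 3*x**2 - 11*x*y + 11*x → -3*x**2 - 31/3*x*y + 22/9*y**2 + 11*x - 22/9*y
  leading term x**2: subtract (-1/3)·f_3 from -3*x**2 - 31/3*x*y + 22/9*y**2 + 11*x - 22/9*y → -11*x*y + 22/9*y**2 + 11*x - 22/9*y
  leading term x*y: subtract (11)·f_1 from -11*x*y + 22/9*y**2 + 11*x - 22/9*y → 22/9*y**2 - 22*x - 1111/9*y + 121
  leading term y**2: no divisor's leading term divides it; move 22/9*y**2 to the remainder.
  leading term x: no divisor's leading term divides it; move -22*x to the remainder.
  leading term y: no divisor's leading term divides it; move -1111/9*y to the remainder.
  leading term 1: no divisor's leading term divides it; move 121 to the remainder.
  remainder 22/9*y**2 - 22*x - 1111/9*y + 121 ≠ 0; add h_5 = 22/9*y**2 - 22*x - 1111/9*y + 121 to the basis.

S(f_2,f_3): lcm = x**3. S = 2/9*x**2*y - 1/2*x*y + 7*y**2 - 7.
  leading term x**2*y: subtract (-2/9*x)·f_1 from 2/9*x**2*y - 1/2*x*y + 7*y**2 - 7 → 2/3*x**2 + 35/18*x*y + 7*y**2 - 22/9*x - 7
  leading term x**2: subtract (2/27)·f_3 from 2/3*x**2 + 35/18*x*y + 7*y**2 - 22/9*x - 7 → 113/54*x*y + 7*y**2 - 22/9*x - 7
  leading term x*y: subtract (-113/54)·f_1 from 113/54*x*y + 7*y**2 - 22/9*x - 7 → 7*y**2 + 23/6*x + 1243/54*y - 1621/54
  leading term y**2: subtract (63/22)·h_5 from 7*y**2 + 23/6*x + 1243/54*y - 1621/54 → 401/6*x + 10166/27*y - 10166/27
  leading term x: no divisor's leading term divides it; move 401/6*x to the remainder.
  leading term y: no divisor's leading term divides it; move 10166/27*y to the remainder.
  leading term 1: no divisor's leading term divides it; move -10166/27 to the remainder.
  remainder 401/6*x + 10166/27*y - 10166/27 ≠ 0; add h_6 = 401/6*x + 10166/27*y - 10166/27 to the basis.

S(h_4,h_5): lcm = y**3. S = 9*x*y + 327/7*y**2 + 110/3*x + 1333/9*y - 12274/63.
  leading term x*y: subtract (-9)·f_1 from 9*x*y + 327/7*y**2 + 110/3*x + 1333/9*y - 12274/63 → 327/7*y**2 + 191/3*x + 2224/9*y - 18511/63
  leading term y**2: subtract (2943/154)·h_5 from 327/7*y**2 + 191/3*x + 2224/9*y - 18511/63 → 10166/21*x + 328379/126*y - 328379/126
  leading term x: subtract (20332/2807)·h_6 from 10166/21*x + 328379/126*y - 328379/126 → -18350287/151578*y + 18350287/151578
  leading term y: no divisor's leading term divides it; move -18350287/151578*y to the remainder.
  leading term 1: no divisor's leading term divides it; move 18350287/151578 to the remainder.
  remainder -18350287/151578*y + 18350287/151578 ≠ 0; add h_7 = -18350287/151578*y + 18350287/151578 to the basis.

The other S-polynomials (S(f_1,h_4), S(f_2,h_4), S(f_3,h_4), S(f_1,h_5), S(f_2,h_5), S(f_3,h_5), S(f_1,h_6), S(f_2,h_6), S(f_3,h_6), S(h_4,h_6), S(h_5,h_6), S(f_1,h_7), S(f_2,h_7), S(f_3,h_7), S(h_4,h_7), S(h_5,h_7), S(h_6,h_7)) all reduce to 0 modulo the current basis, so we have a Gröbner basis.
Inter-reduce: drop elements whose leading term is divisible by another's, tail-reduce, and make monic.
Reduced Gröbner basis: {x, y - 1}.
Label its elements g_1 = x, g_2 = y - 1.

Reduce p = -x*y**2 - 1/2*x*y + 6 modulo G:
  leading term x*y**2: subtract (-y**2)·g_1 from -x*y**2 - 1/2*x*y + 6 → -1/2*x*y + 6
  leading term x*y: subtract (-1/2*y)·g_1 from -1/2*x*y + 6 → 6
  leading term 1: no divisor's leading term divides it; move 6 to the remainder.
  normal form = 6.
The normal form is nonzero, so p ∉ I. Since p minus its normal form lies in I, I + (p) = I + (r) where r = 6; decide whether this ideal is the whole ring.
Here r = 6 is a nonzero constant, hence a unit: 1 ∈ I + (p), the Gröbner basis of I + (p) is {1}, and the enlarged system has no common solution — adjoining p is inconsistent.

Ideal membership is decidable via reduction modulo a Gröbner basis.

Adjoining -x*y**2 - 1/2*x*y + 6 makes the ideal the whole ring: the system is inconsistent.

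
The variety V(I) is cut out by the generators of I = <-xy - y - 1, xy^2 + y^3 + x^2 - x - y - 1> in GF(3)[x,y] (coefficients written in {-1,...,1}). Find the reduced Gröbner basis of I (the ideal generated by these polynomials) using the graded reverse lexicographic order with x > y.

G = {x^3 - y^2 + x + y + 1, y^3 + x^2 - y^2 - x + y - 1, xy + y + 1}

f_1 = -xy - y - 1, LT = xy.
f_2 = xy^2 + y^3 + x^2 - x - y - 1, LT = xy^2.

S(f_1,f_2): lcm = xy^2. S = -y^3 - x^2 + y^2 + x - y + 1.
  leading term y^3: no divisor's leading term divides it; move -y^3 to the remainder.
  leading term x^2: no divisor's leading term divides it; move -x^2 to the remainder.
  leading term y^2: no divisor's leading term divides it; move y^2 to the remainder.
  leading term x: no divisor's leading term divides it; move x to the remainder.
  leading term y: no divisor's leading term divides it; move -y to the remainder.
  leading term 1: no divisor's leading term divides it; move 1 to the remainder.
  remainder -y^3 - x^2 + y^2 + x - y + 1 ≠ 0; add g_3 = -y^3 - x^2 + y^2 + x - y + 1 to the basis.

S(f_1,g_3): lcm = xy^3. S = -x^3 + xy^2 + y^3 + x^2 - xy + y^2 + x.
  leading term x^3: no divisor's leading term divides it; move -x^3 to the remainder.
  leading term xy^2: subtract (-y)·f_1 from xy^2 + y^3 + x^2 - xy + y^2 + x → y^3 + x^2 - xy + x - y
  leading term y^3: subtract (-1)·g_3 from y^3 + x^2 - xy + x - y → -xy + y^2 - x + y + 1
  leading term xy: subtract (1)·f_1 from -xy + y^2 - x + y + 1 → y^2 - x - y - 1
  leading term y^2: no divisor's leading term divides it; move y^2 to the remainder.
  leading term x: no divisor's leading term divides it; move -x to the remainder.
  leading term y: no divisor's leading term divides it; move -y to the remainder.
  leading term 1: no divisor's leading term divides it; move -1 to the remainder.
  remainder -x^3 + y^2 - x - y - 1 ≠ 0; add g_4 = -x^3 + y^2 - x - y - 1 to the basis.

The other S-polynomials (S(f_2,g_3), S(f_1,g_4), S(f_2,g_4), S(g_3,g_4)) all reduce to 0 modulo the current basis, so we have a Gröbner basis.
Inter-reduce: drop elements whose leading term is divisible by another's, tail-reduce, and make monic.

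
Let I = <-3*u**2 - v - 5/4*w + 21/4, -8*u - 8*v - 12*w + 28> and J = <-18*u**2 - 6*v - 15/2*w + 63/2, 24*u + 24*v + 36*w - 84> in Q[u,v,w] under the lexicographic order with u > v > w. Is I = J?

Since reduced Gröbner bases are canonical representatives of ideals under a given ordering, it suffices to compute and compare them.
Buchberger on the first generating set:
f_1 = -3*u**2 - v - 5/4*w + 21/4, LT = u**2.
f_2 = -8*u - 8*v - 12*w + 28, LT = u.

S(f_1,f_2): lcm = u**2. S = -u*v - 3/2*u*w + 7/2*u + 1/3*v + 5/12*w - 7/4.
  leading term u*v: subtract (1/8*v)·f_2 from -u*v - 3/2*u*w + 7/2*u + 1/3*v + 5/12*w - 7/4 → -3/2*u*w + 7/2*u + v**2 + 3/2*v*w - 19/6*v + 5/12*w - 7/4
  leading term u*w: subtract (3/16*w)·f_2 from -3/2*u*w + 7/2*u + v**2 + 3/2*v*w - 19/6*v + 5/12*w - 7/4 → 7/2*u + v**2 + 3*v*w - 19/6*v + 9/4*w**2 - 29/6*w - 7/4
  leading term u: subtract (-7/16)·f_2 from 7/2*u + v**2 + 3*v*w - 19/6*v + 9/4*w**2 - 29/6*w - 7/4 → v**2 + 3*v*w - 20/3*v + 9/4*w**2 - 121/12*w + 21/2
  leading term v**2: no divisor's leading term divides it; move v**2 to the remainder.
  leading term v*w: no divisor's leading term divides it; move 3*v*w to the remainder.
  leading term v: no divisor's leading term divides it; move -20/3*v to the remainder.
  leading term w**2: no divisor's leading term divides it; move 9/4*w**2 to the remainder.
  leading term w: no divisor's leading term divides it; move -121/12*w to the remainder.
  leading term 1: no divisor's leading term divides it; move 21/2 to the remainder.
  remainder v**2 + 3*v*w - 20/3*v + 9/4*w**2 - 121/12*w + 21/2 ≠ 0; add g_3 = v**2 + 3*v*w - 20/3*v + 9/4*w**2 - 121/12*w + 21/2 to the basis.

The other S-polynomials (S(f_1,g_3), S(f_2,g_3)) all reduce to 0 modulo the current basis, so we have a Gröbner basis.
Inter-reduce: drop elements whose leading term is divisible by another's, tail-reduce, and make monic.
Reduced Gröbner basis: {u + v + 3/2*w - 7/2, v**2 + 3*v*w - 20/3*v + 9/4*w**2 - 121/12*w + 21/2}.

Buchberger on the second generating set:
h_1 = -18*u**2 - 6*v - 15/2*w + 63/2, LT = u**2.
h_2 = 24*u + 24*v + 36*w - 84, LT = u.

S(h_1,h_2): lcm = u**2. S = -u*v - 3/2*u*w + 7/2*u + 1/3*v + 5/12*w - 7/4.
  leading term u*v: subtract (-1/24*v)·h_2 from -u*v - 3/2*u*w + 7/2*u + 1/3*v + 5/12*w - 7/4 → -3/2*u*w + 7/2*u + v**2 + 3/2*v*w - 19/6*v + 5/12*w - 7/4
  leading term u*w: subtract (-1/16*w)·h_2 from -3/2*u*w + 7/2*u + v**2 + 3/2*v*w - 19/6*v + 5/12*w - 7/4 → 7/2*u + v**2 + 3*v*w - 19/6*v + 9/4*w**2 - 29/6*w - 7/4
  leading term u: subtract (7/48)·h_2 from 7/2*u + v**2 + 3*v*w - 19/6*v + 9/4*w**2 - 29/6*w - 7/4 → v**2 + 3*v*w - 20/3*v + 9/4*w**2 - 121/12*w + 21/2
  leading term v**2: no divisor's leading term divides it; move v**2 to the remainder.
  leading term v*w: no divisor's leading term divides it; move 3*v*w to the remainder.
  leading term v: no divisor's leading term divides it; move -20/3*v to the remainder.
  leading term w**2: no divisor's leading term divides it; move 9/4*w**2 to the remainder.
  leading term w: no divisor's leading term divides it; move -121/12*w to the remainder.
  leading term 1: no divisor's leading term divides it; move 21/2 to the remainder.
  remainder v**2 + 3*v*w - 20/3*v + 9/4*w**2 - 121/12*w + 21/2 ≠ 0; add k_3 = v**2 + 3*v*w - 20/3*v + 9/4*w**2 - 121/12*w + 21/2 to the basis.

The other S-polynomials (S(h_1,k_3), S(h_2,k_3)) all reduce to 0 modulo the current basis, so we have a Gröbner basis.
Inter-reduce: drop elements whose leading term is divisible by another's, tail-reduce, and make monic.
Reduced Gröbner basis: {u + v + 3/2*w - 7/2, v**2 + 3*v*w - 20/3*v + 9/4*w**2 - 121/12*w + 21/2}.

Same reduced basis, so the two generating sets span the same ideal.

Yes, the ideals are equal.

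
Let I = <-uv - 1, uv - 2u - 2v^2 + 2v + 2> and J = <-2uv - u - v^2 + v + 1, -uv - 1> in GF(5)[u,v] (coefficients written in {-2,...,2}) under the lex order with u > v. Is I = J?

Two ideals are equal iff their reduced Gröbner bases coincide (the reduced basis is unique for a fixed ordering).
Buchberger on the first generating set:
f_1 = -uv - 1, LT = uv.
f_2 = uv - 2u - 2v^2 + 2v + 2, LT = uv.

S(f_1,f_2): lcm = uv. S = 2u + 2v^2 - 2v - 1.
  reduce S modulo (f_1, f_2):
  remainder 2u + 2v^2 - 2v - 1 ≠ 0; add g_3 = 2u + 2v^2 - 2v - 1 to the basis.

S(f_1,g_3): lcm = uv. S = -v^3 + v^2 - 2v + 1.
  reduce S modulo (f_1, f_2, g_3):
  remainder -v^3 + v^2 - 2v + 1 ≠ 0; add g_4 = -v^3 + v^2 - 2v + 1 to the basis.

The other S-polynomials (S(f_2,g_3), S(f_1,g_4), S(f_2,g_4), S(g_3,g_4)) all reduce to 0 modulo the current basis, so we have a Gröbner basis.
Inter-reduce: drop elements whose leading term is divisible by another's, tail-reduce, and make monic.
Reduced Gröbner basis: {u + v^2 - v + 2, v^3 - v^2 + 2v - 1}.

Buchberger on the second generating set:
h_1 = -2uv - u - v^2 + v + 1, LT = uv.
h_2 = -uv - 1, LT = uv.

S(h_1,h_2): lcm = uv. S = -2u - 2v^2 + 2v + 1.
  reduce S modulo (h_1, h_2):
  remainder -2u - 2v^2 + 2v + 1 ≠ 0; add k_3 = -2u - 2v^2 + 2v + 1 to the basis.

S(h_1,k_3): lcm = uv. S = -2u - v^3 - v^2 + 2.
  reduce S modulo (h_1, h_2, k_3):
  remainder -v^3 + v^2 - 2v + 1 ≠ 0; add k_4 = -v^3 + v^2 - 2v + 1 to the basis.

The other S-polynomials (S(h_2,k_3), S(h_1,k_4), S(h_2,k_4), S(k_3,k_4)) all reduce to 0 modulo the current basis, so we have a Gröbner basis.
Inter-reduce: drop elements whose leading term is divisible by another's, tail-reduce, and make monic.
Reduced Gröbner basis: {u + v^2 - v + 2, v^3 - v^2 + 2v - 1}.

Same reduced basis, so the two generating sets span the same ideal.

Yes, the ideals are equal.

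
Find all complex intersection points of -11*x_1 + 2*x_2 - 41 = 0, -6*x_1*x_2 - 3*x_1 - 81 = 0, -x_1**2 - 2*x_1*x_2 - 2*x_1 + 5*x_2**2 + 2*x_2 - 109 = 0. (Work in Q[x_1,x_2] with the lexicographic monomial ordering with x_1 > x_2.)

{(-3, 4)}

Compute a lex Gröbner basis by Buchberger's algorithm.
f_1 = -11*x_1 + 2*x_2 - 41, LT = x_1.
f_2 = -6*x_1*x_2 - 3*x_1 - 81, LT = x_1*x_2.
f_3 = -x_1**2 - 2*x_1*x_2 - 2*x_1 + 5*x_2**2 + 2*x_2 - 109, LT = x_1**2.

S(f_1,f_2): lcm = x_1*x_2. S = -1/2*x_1 - 2/11*x_2**2 + 41/11*x_2 - 27/2.
  reduce S modulo (f_1, f_2, f_3):
  remainder -2/11*x_2**2 + 40/11*x_2 - 128/11 ≠ 0; add h_4 = -2/11*x_2**2 + 40/11*x_2 - 128/11 to the basis.

S(f_1,f_3): lcm = x_1**2. S = -24/11*x_1*x_2 + 19/11*x_1 + 5*x_2**2 + 2*x_2 - 109.
  reduce S modulo (f_1, f_2, f_3, h_4):
  remainder 12404/121*x_2 - 49616/121 ≠ 0; add h_5 = 12404/121*x_2 - 49616/121 to the basis.

The other S-polynomials (S(f_2,f_3), S(f_1,h_4), S(f_2,h_4), S(f_3,h_4), S(f_1,h_5), S(f_2,h_5), S(f_3,h_5), S(h_4,h_5)) all reduce to 0 modulo the current basis, so we have a Gröbner basis.
Inter-reduce: drop elements whose leading term is divisible by another's, tail-reduce, and make monic.
Reduced Gröbner basis: {x_1 + 3, x_2 - 4}.

Since the basis is lex-ordered, x_2 - 4 is univariate in x_2. Its roots are {4}. Back-substituting each root into the other basis elements fixes the other coordinates.
  x_2 = 4: the earlier basis element becomes x_1 + 3 = 0, giving x_1 = -3 — point (-3, 4).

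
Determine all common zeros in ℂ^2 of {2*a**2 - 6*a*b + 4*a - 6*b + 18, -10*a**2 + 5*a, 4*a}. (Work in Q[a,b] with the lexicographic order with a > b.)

Compute a lex Gröbner basis by Buchberger's algorithm.
f_1 = 2*a**2 - 6*a*b + 4*a - 6*b + 18, LT = a**2.
f_2 = -10*a**2 + 5*a, LT = a**2.
f_3 = 4*a, LT = a.

S(f_1,f_2): lcm = a**2. S = -3*a*b + 5/2*a - 3*b + 9.
  reduce S modulo (f_1, f_2, f_3):
  remainder -3*b + 9 ≠ 0; add h_4 = -3*b + 9 to the basis.

The other S-polynomials (S(f_1,f_3), S(f_2,f_3), S(f_1,h_4), S(f_2,h_4), S(f_3,h_4)) all reduce to 0 modulo the current basis, so we have a Gröbner basis.
Inter-reduce: drop elements whose leading term is divisible by another's, tail-reduce, and make monic.
Reduced Gröbner basis: {a, b - 3}.

From the last basis element, b - 3 = 0, so b takes values in {3}. Each choice, substituted upward through the basis, yields the corresponding point(s) of the solution set.
  b = 3: the earlier basis element becomes a = 0, giving a = 0 — point (0, 3).

{(0, 3)}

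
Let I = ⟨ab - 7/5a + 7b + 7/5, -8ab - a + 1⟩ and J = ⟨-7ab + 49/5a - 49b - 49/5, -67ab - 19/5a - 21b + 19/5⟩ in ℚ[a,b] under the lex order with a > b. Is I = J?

Yes, the ideals are equal.

Two ideals are equal iff their reduced Gröbner bases coincide (the reduced basis is unique for a fixed ordering).
Buchberger on the first generating set:
f_1 = ab - 7/5a + 7b + 7/5, LT = ab.
f_2 = -8ab - a + 1, LT = ab.

S(f_1,f_2): lcm = ab. S = -61/40a + 7b + 61/40.
  leading term a: no divisor's leading term divides it; move -61/40a to the remainder.
  leading term b: no divisor's leading term divides it; move 7b to the remainder.
  leading term 1: no divisor's leading term divides it; move 61/40 to the remainder.
  remainder -61/40a + 7b + 61/40 ≠ 0; add g_3 = -61/40a + 7b + 61/40 to the basis.

S(f_1,g_3): lcm = ab. S = -7/5a + 280/61b² + 8b + 7/5.
  leading term a: subtract (56/61)·g_3 from -7/5a + 280/61b² + 8b + 7/5 → 280/61b² + 96/61b
  leading term b²: no divisor's leading term divides it; move 280/61b² to the remainder.
  leading term b: no divisor's leading term divides it; move 96/61b to the remainder.
  remainder 280/61b² + 96/61b ≠ 0; add g_4 = 280/61b² + 96/61b to the basis.

The other S-polynomials (S(f_2,g_3), S(f_1,g_4), S(f_2,g_4), S(g_3,g_4)) all reduce to 0 modulo the current basis, so we have a Gröbner basis.
Inter-reduce: drop elements whose leading term is divisible by another's, tail-reduce, and make monic.
Reduced Gröbner basis: {a - 280/61b - 1, b² + 12/35b}.

Buchberger on the second generating set:
h_1 = -7ab + 49/5a - 49b - 49/5, LT = ab.
h_2 = -67ab - 19/5a - 21b + 19/5, LT = ab.

S(h_1,h_2): lcm = ab. S = -488/335a + 448/67b + 488/335.
  leading term a: no divisor's leading term divides it; move -488/335a to the remainder.
  leading term b: no divisor's leading term divides it; move 448/67b to the remainder.
  leading term 1: no divisor's leading term divides it; move 488/335 to the remainder.
  remainder -488/335a + 448/67b + 488/335 ≠ 0; add k_3 = -488/335a + 448/67b + 488/335 to the basis.

S(h_1,k_3): lcm = ab. S = -7/5a + 280/61b² + 8b + 7/5.
  leading term a: subtract (469/488)·k_3 from -7/5a + 280/61b² + 8b + 7/5 → 280/61b² + 96/61b
  leading term b²: no divisor's leading term divides it; move 280/61b² to the remainder.
  leading term b: no divisor's leading term divides it; move 96/61b to the remainder.
  remainder 280/61b² + 96/61b ≠ 0; add k_4 = 280/61b² + 96/61b to the basis.

The other S-polynomials (S(h_2,k_3), S(h_1,k_4), S(h_2,k_4), S(k_3,k_4)) all reduce to 0 modulo the current basis, so we have a Gröbner basis.
Inter-reduce: drop elements whose leading term is divisible by another's, tail-reduce, and make monic.
Reduced Gröbner basis: {a - 280/61b - 1, b² + 12/35b}.

Same reduced basis, so the two generating sets span the same ideal.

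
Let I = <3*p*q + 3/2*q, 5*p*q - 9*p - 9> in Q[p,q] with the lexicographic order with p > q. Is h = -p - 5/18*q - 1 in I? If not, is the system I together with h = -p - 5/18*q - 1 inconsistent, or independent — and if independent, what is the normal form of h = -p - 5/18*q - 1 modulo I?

-p - 5/18*q - 1 lies in I (it reduces to 0).

First compute the reduced Gröbner basis of I by Buchberger's algorithm.
f_1 = 3*p*q + 3/2*q, LT = p*q.
f_2 = 5*p*q - 9*p - 9, LT = p*q.

S(f_1,f_2): lcm = p*q. S = 9/5*p + 1/2*q + 9/5.
  leading term p: no divisor's leading term divides it; move 9/5*p to the remainder.
  leading term q: no divisor's leading term divides it; move 1/2*q to the remainder.
  leading term 1: no divisor's leading term divides it; move 9/5 to the remainder.
  remainder 9/5*p + 1/2*q + 9/5 ≠ 0; add k_3 = 9/5*p + 1/2*q + 9/5 to the basis.

S(f_1,k_3): lcm = p*q. S = -5/18*q**2 - 1/2*q.
  leading term q**2: no divisor's leading term divides it; move -5/18*q**2 to the remainder.
  leading term q: no divisor's leading term divides it; move -1/2*q to the remainder.
  remainder -5/18*q**2 - 1/2*q ≠ 0; add k_4 = -5/18*q**2 - 1/2*q to the basis.

The other S-polynomials (S(f_2,k_3), S(f_1,k_4), S(f_2,k_4), S(k_3,k_4)) all reduce to 0 modulo the current basis, so we have a Gröbner basis.
Inter-reduce: drop elements whose leading term is divisible by another's, tail-reduce, and make monic.
Reduced Gröbner basis: {p + 5/18*q + 1, q**2 + 9/5*q}.
Label its elements g_1 = p + 5/18*q + 1, g_2 = q**2 + 9/5*q.

Reduce h = -p - 5/18*q - 1 modulo G:
  leading term p: subtract (-1)·g_1 from -p - 5/18*q - 1 → 0
  normal form = 0.
Since the normal form is 0, h ∈ I.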